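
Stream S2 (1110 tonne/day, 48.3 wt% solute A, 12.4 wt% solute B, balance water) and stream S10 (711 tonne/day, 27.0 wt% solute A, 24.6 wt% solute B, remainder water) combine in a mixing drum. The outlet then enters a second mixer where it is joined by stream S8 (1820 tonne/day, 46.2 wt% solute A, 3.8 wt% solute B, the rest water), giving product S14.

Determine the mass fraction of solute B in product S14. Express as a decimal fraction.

Overall, product flow = 3641 tonne/day.
solute B in = 1110×0.124 + 711×0.246 + 1820×0.038 = 381.71 tonne/day.
solute B fraction in S14 = 0.105.

0.105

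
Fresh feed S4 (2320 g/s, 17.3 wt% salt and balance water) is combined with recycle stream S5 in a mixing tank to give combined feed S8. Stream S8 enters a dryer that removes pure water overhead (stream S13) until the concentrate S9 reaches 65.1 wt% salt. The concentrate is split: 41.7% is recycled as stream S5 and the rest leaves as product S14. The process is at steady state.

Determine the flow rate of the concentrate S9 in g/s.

1058 g/s

Overall salt balance (none leaves overhead): salt in fresh feed = salt in product, i.e. 2320×0.173 = (1−0.417)·S9·0.651.
S9 = 401.36/(0.651×0.583) = 1057.5 g/s.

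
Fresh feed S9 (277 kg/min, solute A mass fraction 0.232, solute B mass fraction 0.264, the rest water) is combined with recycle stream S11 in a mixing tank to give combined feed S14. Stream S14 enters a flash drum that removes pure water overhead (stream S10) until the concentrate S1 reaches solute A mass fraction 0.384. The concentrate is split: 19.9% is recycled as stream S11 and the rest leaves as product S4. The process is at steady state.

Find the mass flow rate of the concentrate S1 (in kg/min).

Overall solute A balance (none leaves overhead): solute A in fresh feed = solute A in product, i.e. 277×0.232 = (1−0.199)·S1·0.384.
S1 = 64.264/(0.384×0.801) = 208.93 kg/min.

208.9 kg/min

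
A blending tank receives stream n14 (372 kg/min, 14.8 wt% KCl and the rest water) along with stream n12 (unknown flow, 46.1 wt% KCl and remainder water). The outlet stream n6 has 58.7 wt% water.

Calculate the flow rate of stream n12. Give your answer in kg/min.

2054 kg/min

Let n12 be the unknown flow. Total out = 372 + n12.
water balance: 316.94 + 0.539·n12 = 0.587·(372 + n12)
(0.539 − 0.587)·n12 = 0.587×372 − 316.94 = -98.58
n12 = -98.58 / -0.048 = 2053.8 kg/min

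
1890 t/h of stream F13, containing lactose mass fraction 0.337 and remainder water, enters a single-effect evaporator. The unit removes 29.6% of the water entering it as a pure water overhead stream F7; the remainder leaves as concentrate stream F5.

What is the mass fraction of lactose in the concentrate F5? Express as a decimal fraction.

0.419

lactose is not removed: 1890×0.337 = 636.93 t/h of lactose enters F5.
water entering = 1890×0.663 = 1253.1 t/h; overhead removed = 0.296×1253.1 = 370.91 t/h.
Concentrate = 1890 − 370.91 = 1519.1 t/h.
Mass fraction = 636.93/1519.1 = 0.419.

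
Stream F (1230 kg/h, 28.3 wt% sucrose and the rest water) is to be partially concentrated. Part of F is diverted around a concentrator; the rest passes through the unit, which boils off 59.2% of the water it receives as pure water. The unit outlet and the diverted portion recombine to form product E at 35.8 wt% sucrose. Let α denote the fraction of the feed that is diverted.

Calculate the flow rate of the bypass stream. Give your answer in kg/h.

622.9 kg/h

All 1230×0.283 = 348.09 kg/h of sucrose reaches E, so E = 348.09/0.358 = 972.32 kg/h and vapour = 257.68 kg/h.
The evaporator receives (1−α)·1230 of feed at 0.717 water and removes 0.592 of that water:
0.592×0.717×(1−α)×1230 = 257.68
(1−α) = 257.68/522.09 = 0.4936;  α = 0.5064.
Bypass flow = 0.5064×1230 = 622.92 kg/h.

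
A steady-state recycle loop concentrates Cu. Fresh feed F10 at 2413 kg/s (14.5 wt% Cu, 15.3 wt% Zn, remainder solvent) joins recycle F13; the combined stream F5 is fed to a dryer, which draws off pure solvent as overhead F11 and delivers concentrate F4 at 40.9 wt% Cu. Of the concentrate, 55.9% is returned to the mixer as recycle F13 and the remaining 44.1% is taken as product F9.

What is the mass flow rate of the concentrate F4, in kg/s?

Overall Cu balance (none leaves overhead): Cu in fresh feed = Cu in product, i.e. 2413×0.145 = (1−0.559)·F4·0.409.
F4 = 349.88/(0.409×0.441) = 1939.8 kg/s.

1940 kg/s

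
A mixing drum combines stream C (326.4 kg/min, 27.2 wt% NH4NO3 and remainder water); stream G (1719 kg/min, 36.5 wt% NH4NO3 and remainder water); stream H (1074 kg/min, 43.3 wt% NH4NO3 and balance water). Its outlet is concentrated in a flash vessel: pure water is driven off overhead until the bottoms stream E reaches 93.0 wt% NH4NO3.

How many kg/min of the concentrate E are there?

NH4NO3 entering = 326.4×0.272 + 1719×0.365 + 1074×0.433 = 1181.3 kg/min.
All NH4NO3 reports to E, so E = 1181.3/0.930 = 1270.2 kg/min.

1270 kg/min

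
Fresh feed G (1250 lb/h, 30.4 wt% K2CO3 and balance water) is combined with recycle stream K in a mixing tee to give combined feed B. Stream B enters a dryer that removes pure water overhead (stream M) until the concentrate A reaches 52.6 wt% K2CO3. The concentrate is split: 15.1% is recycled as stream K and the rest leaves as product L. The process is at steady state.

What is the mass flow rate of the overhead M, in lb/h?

Overall K2CO3 balance (none leaves overhead): K2CO3 in fresh feed = K2CO3 in product, i.e. 1250×0.304 = (1−0.151)·A·0.526.
A = 380/(0.526×0.849) = 850.92 lb/h.
Recycle K = 0.151×850.92 = 128.49 lb/h.
Combined feed B = 1250 + 128.49 = 1378.5 lb/h.
Overhead M = B − A = 1378.5 − 850.92 = 527.57 lb/h.

527.6 lb/h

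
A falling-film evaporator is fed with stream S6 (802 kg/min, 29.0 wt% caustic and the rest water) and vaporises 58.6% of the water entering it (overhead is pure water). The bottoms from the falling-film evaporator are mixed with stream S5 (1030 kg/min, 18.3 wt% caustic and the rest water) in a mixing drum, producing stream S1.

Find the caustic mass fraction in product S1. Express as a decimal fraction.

0.2810

Vapour removed = 0.586×0.710×802 = 333.68 kg/min; concentrate = 468.32 kg/min.
caustic reaching the mixer = 232.58 (from concentrate) + 1030×0.183 = 421.07 kg/min.
Product flow = 468.32 + 1030 = 1498.3 kg/min; caustic fraction = 0.2810.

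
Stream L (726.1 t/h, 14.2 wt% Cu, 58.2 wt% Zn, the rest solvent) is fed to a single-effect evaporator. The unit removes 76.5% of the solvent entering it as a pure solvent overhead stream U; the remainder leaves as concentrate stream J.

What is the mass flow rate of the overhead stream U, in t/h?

153.3 t/h

solvent entering = 726.1×0.276 = 200.4 t/h; overhead removed = 0.765×200.4 = 153.31 t/h.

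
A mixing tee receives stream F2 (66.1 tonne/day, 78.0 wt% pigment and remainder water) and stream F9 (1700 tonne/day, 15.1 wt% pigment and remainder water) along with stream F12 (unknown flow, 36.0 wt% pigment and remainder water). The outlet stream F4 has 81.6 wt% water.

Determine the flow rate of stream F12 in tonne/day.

Let F12 be the unknown flow. Total out = 1766.1 + F12.
water balance: 1457.8 + 0.640·F12 = 0.816·(1766.1 + F12)
(0.640 − 0.816)·F12 = 0.816×1766.1 − 1457.8 = -16.704
F12 = -16.704 / -0.176 = 94.911 tonne/day

94.91 tonne/day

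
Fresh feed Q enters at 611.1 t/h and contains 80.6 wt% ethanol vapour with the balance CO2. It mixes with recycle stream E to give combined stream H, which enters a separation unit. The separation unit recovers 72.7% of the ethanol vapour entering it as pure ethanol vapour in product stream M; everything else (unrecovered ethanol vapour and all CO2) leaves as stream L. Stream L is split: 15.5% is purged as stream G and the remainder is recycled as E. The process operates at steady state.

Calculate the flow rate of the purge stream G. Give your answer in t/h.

145.6 t/h

CO2 enters only via Q and leaves only via the purge: 611.1×0.194 = 0.155×(CO2 in L), and the separation unit passes all CO2, so CO2 in H = CO2 in L = 764.86 t/h.
ethanol vapour in H: m_A = 611.1×0.806 + (1−0.155)·(1−0.727)·m_A, so m_A = 492.55/0.7693 = 640.24 t/h.
L = (1−0.727)×640.24 + 764.86 = 939.65 t/h.
Purge G = 0.155×939.65 = 145.65 t/h.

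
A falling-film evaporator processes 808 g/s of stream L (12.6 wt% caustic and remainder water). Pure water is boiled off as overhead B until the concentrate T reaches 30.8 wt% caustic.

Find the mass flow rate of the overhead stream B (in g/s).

477.5 g/s

caustic is conserved: 808×0.126 = 101.81 g/s all reports to the concentrate.
Concentrate = 101.81/(target fraction) = 330.55 g/s.
Overhead = 808 − 330.55 = 477.45 g/s.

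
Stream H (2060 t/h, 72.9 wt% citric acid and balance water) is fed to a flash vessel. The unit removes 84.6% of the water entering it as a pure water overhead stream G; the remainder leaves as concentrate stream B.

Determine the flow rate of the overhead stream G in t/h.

472.3 t/h

water entering = 2060×0.271 = 558.26 t/h; overhead removed = 0.846×558.26 = 472.29 t/h.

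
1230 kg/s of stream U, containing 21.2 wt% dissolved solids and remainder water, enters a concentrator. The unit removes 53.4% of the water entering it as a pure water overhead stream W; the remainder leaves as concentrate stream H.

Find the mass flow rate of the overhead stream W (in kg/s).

water entering = 1230×0.788 = 969.24 kg/s; overhead removed = 0.534×969.24 = 517.57 kg/s.

517.6 kg/s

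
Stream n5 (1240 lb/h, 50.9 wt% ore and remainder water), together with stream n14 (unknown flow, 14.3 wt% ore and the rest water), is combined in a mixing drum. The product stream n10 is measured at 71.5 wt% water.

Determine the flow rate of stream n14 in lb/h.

1956 lb/h

Let n14 be the unknown flow. Total out = 1240 + n14.
water balance: 608.84 + 0.857·n14 = 0.715·(1240 + n14)
(0.857 − 0.715)·n14 = 0.715×1240 − 608.84 = 277.76
n14 = 277.76 / 0.142 = 1956.1 lb/h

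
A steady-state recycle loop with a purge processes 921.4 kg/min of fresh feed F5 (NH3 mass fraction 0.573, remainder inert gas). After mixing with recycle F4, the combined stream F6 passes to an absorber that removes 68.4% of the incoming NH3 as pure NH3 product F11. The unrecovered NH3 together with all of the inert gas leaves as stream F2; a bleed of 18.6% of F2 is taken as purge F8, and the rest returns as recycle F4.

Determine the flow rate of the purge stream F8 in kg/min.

inert gas enters only via F5 and leaves only via the purge: 921.4×0.427 = 0.186×(inert gas in F2), and the absorber passes all inert gas, so inert gas in F6 = inert gas in F2 = 2115.3 kg/min.
NH3 in F6: m_A = 921.4×0.573 + (1−0.186)·(1−0.684)·m_A, so m_A = 527.96/0.7428 = 710.8 kg/min.
F2 = (1−0.684)×710.8 + 2115.3 = 2339.9 kg/min.
Purge F8 = 0.186×2339.9 = 435.22 kg/min.

435.2 kg/min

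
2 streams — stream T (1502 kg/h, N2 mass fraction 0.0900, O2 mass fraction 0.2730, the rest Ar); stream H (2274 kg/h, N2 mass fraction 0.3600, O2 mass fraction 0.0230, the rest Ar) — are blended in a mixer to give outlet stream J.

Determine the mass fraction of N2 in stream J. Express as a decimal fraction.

0.2526

Total flow out = 1502 + 2274 = 3776 kg/h.
N2 in = 1502×0.090 + 2274×0.360 = 953.82 kg/h.
N2 mass fraction in J = 953.82/3776 = 0.2526.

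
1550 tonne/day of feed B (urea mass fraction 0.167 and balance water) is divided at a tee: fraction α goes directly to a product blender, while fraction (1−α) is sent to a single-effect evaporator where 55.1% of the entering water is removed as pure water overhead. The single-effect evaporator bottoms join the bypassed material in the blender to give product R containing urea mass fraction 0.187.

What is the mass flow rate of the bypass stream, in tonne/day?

All 1550×0.167 = 258.85 tonne/day of urea reaches R, so R = 258.85/0.187 = 1384.2 tonne/day and vapour = 165.78 tonne/day.
The evaporator receives (1−α)·1550 of feed at 0.833 water and removes 0.551 of that water:
0.551×0.833×(1−α)×1550 = 165.78
(1−α) = 165.78/711.42 = 0.2330;  α = 0.7670.
Bypass flow = 0.7670×1550 = 1188.8 tonne/day.

1189 tonne/day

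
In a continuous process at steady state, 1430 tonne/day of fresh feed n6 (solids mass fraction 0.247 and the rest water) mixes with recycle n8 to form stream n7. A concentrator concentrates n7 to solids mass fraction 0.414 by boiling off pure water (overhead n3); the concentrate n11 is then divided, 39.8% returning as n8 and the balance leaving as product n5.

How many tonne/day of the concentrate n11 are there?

Overall solids balance (none leaves overhead): solids in fresh feed = solids in product, i.e. 1430×0.247 = (1−0.398)·n11·0.414.
n11 = 353.21/(0.414×0.602) = 1417.2 tonne/day.

1417 tonne/day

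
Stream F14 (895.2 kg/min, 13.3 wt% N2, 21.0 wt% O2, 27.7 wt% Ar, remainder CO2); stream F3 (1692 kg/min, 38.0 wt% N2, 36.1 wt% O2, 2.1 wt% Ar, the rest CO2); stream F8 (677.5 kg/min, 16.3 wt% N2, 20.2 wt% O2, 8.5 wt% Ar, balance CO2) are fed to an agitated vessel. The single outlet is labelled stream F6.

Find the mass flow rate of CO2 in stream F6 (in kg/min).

CO2 out = CO2 in = 895.2×0.380 + 1692×0.238 + 677.5×0.550 = 1115.5 kg/min.

1115 kg/min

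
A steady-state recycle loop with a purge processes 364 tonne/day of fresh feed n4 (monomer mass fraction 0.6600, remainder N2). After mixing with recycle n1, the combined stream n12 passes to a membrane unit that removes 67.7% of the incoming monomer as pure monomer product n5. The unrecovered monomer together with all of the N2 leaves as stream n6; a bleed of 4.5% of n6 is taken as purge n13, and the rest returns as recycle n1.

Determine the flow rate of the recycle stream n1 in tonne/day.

N2 enters only via n4 and leaves only via the purge: 364×0.340 = 0.045×(N2 in n6), and the membrane unit passes all N2, so N2 in n12 = N2 in n6 = 2750.2 tonne/day.
monomer in n12: m_A = 364×0.660 + (1−0.045)·(1−0.677)·m_A, so m_A = 240.24/0.6915 = 347.4 tonne/day.
n6 = (1−0.677)×347.4 + 2750.2 = 2862.4 tonne/day.
Recycle n1 = (1−0.045)×2862.4 = 2733.6 tonne/day.

2734 tonne/day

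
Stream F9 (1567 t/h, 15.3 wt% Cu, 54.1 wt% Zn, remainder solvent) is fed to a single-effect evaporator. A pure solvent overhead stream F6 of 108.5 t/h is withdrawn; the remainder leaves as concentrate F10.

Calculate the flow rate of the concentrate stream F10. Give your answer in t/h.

1458 t/h

Concentrate = 1567 − 108.5 = 1458.5 t/h.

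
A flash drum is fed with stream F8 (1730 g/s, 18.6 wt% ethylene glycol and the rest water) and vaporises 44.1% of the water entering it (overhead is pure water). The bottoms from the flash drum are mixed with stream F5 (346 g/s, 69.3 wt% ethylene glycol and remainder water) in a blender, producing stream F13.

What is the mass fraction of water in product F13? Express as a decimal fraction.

Vapour removed = 0.441×0.814×1730 = 621.03 g/s; concentrate = 1109 g/s.
water reaching the mixer = 787.19 (from concentrate) + 346×0.307 = 893.42 g/s.
Product flow = 1109 + 346 = 1455 g/s; water fraction = 0.614.

0.614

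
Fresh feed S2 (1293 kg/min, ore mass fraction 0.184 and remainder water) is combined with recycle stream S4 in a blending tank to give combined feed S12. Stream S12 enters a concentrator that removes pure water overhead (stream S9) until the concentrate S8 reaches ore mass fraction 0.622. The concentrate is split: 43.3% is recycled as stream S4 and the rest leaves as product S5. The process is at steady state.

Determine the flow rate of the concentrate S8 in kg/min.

674.6 kg/min

Overall ore balance (none leaves overhead): ore in fresh feed = ore in product, i.e. 1293×0.184 = (1−0.433)·S8·0.622.
S8 = 237.91/(0.622×0.567) = 674.59 kg/min.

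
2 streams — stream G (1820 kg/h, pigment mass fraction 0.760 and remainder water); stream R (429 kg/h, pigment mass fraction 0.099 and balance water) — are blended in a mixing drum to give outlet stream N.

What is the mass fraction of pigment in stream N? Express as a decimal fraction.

0.634

Total flow out = 1820 + 429 = 2249 kg/h.
pigment in = 1820×0.760 + 429×0.099 = 1425.7 kg/h.
pigment mass fraction in N = 1425.7/2249 = 0.634.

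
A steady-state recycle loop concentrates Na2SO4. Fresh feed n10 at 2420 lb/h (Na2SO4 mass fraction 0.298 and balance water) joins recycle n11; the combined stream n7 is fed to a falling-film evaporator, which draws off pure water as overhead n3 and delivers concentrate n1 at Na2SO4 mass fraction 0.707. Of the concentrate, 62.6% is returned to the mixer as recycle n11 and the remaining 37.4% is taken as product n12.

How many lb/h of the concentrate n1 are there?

2727 lb/h

Overall Na2SO4 balance (none leaves overhead): Na2SO4 in fresh feed = Na2SO4 in product, i.e. 2420×0.298 = (1−0.626)·n1·0.707.
n1 = 721.16/(0.707×0.374) = 2727.3 lb/h.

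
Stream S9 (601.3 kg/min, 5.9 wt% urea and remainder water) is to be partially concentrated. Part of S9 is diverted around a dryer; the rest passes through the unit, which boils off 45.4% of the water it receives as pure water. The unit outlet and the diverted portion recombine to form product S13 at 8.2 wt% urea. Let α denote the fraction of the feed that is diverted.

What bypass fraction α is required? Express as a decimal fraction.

0.343

All 601.3×0.059 = 35.477 kg/min of urea reaches S13, so S13 = 35.477/0.082 = 432.64 kg/min and vapour = 168.66 kg/min.
The evaporator receives (1−α)·601.3 of feed at 0.941 water and removes 0.454 of that water:
0.454×0.941×(1−α)×601.3 = 168.66
(1−α) = 168.66/256.88 = 0.6566;  α = 0.3434.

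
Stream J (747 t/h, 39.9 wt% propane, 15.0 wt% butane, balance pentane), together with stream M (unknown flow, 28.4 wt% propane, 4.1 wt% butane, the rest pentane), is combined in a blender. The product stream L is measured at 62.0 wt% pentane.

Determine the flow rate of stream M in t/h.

Let M be the unknown flow. Total out = 747 + M.
pentane balance: 336.9 + 0.675·M = 0.620·(747 + M)
(0.675 − 0.620)·M = 0.620×747 − 336.9 = 126.24
M = 126.24 / 0.055 = 2295.3 t/h

2295 t/h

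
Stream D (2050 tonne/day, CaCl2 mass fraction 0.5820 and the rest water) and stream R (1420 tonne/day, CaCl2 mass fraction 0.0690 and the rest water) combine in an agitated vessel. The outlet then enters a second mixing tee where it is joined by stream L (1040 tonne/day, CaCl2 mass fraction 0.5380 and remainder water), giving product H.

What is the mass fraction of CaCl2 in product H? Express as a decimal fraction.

0.4103

Overall, product flow = 4510 tonne/day.
CaCl2 in = 2050×0.582 + 1420×0.069 + 1040×0.538 = 1850.6 tonne/day.
CaCl2 fraction in H = 0.4103.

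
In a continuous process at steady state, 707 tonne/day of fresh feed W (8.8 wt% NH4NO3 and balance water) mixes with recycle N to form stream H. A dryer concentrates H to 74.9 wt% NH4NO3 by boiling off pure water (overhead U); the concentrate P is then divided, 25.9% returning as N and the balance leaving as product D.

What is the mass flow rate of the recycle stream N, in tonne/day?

29.03 tonne/day

Overall NH4NO3 balance (none leaves overhead): NH4NO3 in fresh feed = NH4NO3 in product, i.e. 707×0.088 = (1−0.259)·P·0.749.
P = 62.216/(0.749×0.741) = 112.1 tonne/day.
Recycle N = 0.259×112.1 = 29.034 tonne/day.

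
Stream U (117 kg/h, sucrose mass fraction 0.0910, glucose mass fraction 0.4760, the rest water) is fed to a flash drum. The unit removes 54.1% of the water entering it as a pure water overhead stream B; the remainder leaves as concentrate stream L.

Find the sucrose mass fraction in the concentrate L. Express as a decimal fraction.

sucrose is not removed: 117×0.091 = 10.647 kg/h of sucrose enters L.
water entering = 117×0.433 = 50.661 kg/h; overhead removed = 0.541×50.661 = 27.408 kg/h.
Concentrate = 117 − 27.408 = 89.592 kg/h.
Mass fraction = 10.647/89.592 = 0.1188.

0.1188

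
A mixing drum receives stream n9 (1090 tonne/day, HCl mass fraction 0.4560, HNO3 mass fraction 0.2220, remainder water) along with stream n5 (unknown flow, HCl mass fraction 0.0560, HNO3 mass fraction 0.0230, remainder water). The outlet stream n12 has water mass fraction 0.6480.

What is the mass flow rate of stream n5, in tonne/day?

1302 tonne/day

Let n5 be the unknown flow. Total out = 1090 + n5.
water balance: 350.98 + 0.921·n5 = 0.648·(1090 + n5)
(0.921 − 0.648)·n5 = 0.648×1090 − 350.98 = 355.34
n5 = 355.34 / 0.273 = 1301.6 tonne/day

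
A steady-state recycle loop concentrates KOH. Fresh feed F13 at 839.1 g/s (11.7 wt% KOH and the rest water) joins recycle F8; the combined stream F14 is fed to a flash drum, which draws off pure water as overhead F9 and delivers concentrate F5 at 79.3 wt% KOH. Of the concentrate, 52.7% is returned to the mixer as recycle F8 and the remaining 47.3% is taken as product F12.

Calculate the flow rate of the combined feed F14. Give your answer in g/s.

Overall KOH balance (none leaves overhead): KOH in fresh feed = KOH in product, i.e. 839.1×0.117 = (1−0.527)·F5·0.793.
F5 = 98.175/(0.793×0.473) = 261.74 g/s.
Recycle F8 = 0.527×261.74 = 137.94 g/s.
Combined feed F14 = 839.1 + 137.94 = 977.04 g/s.

977 g/s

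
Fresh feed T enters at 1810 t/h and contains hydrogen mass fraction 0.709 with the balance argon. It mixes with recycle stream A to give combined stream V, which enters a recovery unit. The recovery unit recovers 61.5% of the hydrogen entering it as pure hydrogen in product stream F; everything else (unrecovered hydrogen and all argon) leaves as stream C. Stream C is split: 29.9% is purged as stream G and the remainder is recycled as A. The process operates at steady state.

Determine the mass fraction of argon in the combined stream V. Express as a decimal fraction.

0.501

argon enters only via T and leaves only via the purge: 1810×0.291 = 0.299×(argon in C), and the recovery unit passes all argon, so argon in V = argon in C = 1761.6 t/h.
hydrogen in V: m_A = 1810×0.709 + (1−0.299)·(1−0.615)·m_A, so m_A = 1283.3/0.7301 = 1757.7 t/h.
V = 1757.7 + 1761.6 = 3519.2 t/h.
argon fraction in V = 1761.6/3519.2 = 0.501.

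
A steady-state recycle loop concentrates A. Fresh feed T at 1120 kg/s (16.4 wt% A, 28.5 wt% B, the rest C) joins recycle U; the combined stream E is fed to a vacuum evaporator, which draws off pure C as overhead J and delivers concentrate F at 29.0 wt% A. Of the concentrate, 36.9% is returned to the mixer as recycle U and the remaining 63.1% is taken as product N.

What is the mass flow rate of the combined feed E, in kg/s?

Overall A balance (none leaves overhead): A in fresh feed = A in product, i.e. 1120×0.164 = (1−0.369)·F·0.290.
F = 183.68/(0.290×0.631) = 1003.8 kg/s.
Recycle U = 0.369×1003.8 = 370.39 kg/s.
Combined feed E = 1120 + 370.39 = 1490.4 kg/s.

1490 kg/s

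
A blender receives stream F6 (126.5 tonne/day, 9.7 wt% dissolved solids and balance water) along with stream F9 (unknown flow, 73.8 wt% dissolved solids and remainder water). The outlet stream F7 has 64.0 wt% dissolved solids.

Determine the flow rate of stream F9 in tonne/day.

Let F9 be the unknown flow. Total out = 126.5 + F9.
dissolved solids balance: 12.271 + 0.738·F9 = 0.640·(126.5 + F9)
(0.738 − 0.640)·F9 = 0.640×126.5 − 12.271 = 68.69
F9 = 68.69 / 0.098 = 700.91 tonne/day

700.9 tonne/day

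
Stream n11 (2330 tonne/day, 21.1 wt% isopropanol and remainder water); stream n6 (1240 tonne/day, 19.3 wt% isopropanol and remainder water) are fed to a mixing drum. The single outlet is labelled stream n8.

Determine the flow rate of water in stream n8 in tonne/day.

2839 tonne/day

water out = water in = 2330×0.789 + 1240×0.807 = 2839.1 tonne/day.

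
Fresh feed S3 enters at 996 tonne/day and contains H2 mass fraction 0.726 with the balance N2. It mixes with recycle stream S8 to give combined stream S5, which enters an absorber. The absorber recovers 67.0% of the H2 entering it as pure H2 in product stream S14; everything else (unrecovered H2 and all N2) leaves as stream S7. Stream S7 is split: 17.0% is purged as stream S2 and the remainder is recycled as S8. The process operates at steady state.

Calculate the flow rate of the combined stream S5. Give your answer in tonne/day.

N2 enters only via S3 and leaves only via the purge: 996×0.274 = 0.170×(N2 in S7), and the absorber passes all N2, so N2 in S5 = N2 in S7 = 1605.3 tonne/day.
H2 in S5: m_A = 996×0.726 + (1−0.170)·(1−0.670)·m_A, so m_A = 723.1/0.7261 = 995.86 tonne/day.
S5 = 995.86 + 1605.3 = 2601.2 tonne/day.

2601 tonne/day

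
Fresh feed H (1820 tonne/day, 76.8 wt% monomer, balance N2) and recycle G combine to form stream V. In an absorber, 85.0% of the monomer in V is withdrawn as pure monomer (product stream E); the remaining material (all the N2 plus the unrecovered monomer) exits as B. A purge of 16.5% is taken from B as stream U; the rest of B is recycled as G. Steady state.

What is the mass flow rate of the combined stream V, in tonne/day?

N2 enters only via H and leaves only via the purge: 1820×0.232 = 0.165×(N2 in B), and the absorber passes all N2, so N2 in V = N2 in B = 2559 tonne/day.
monomer in V: m_A = 1820×0.768 + (1−0.165)·(1−0.850)·m_A, so m_A = 1397.8/0.8748 = 1597.9 tonne/day.
V = 1597.9 + 2559 = 4156.9 tonne/day.

4157 tonne/day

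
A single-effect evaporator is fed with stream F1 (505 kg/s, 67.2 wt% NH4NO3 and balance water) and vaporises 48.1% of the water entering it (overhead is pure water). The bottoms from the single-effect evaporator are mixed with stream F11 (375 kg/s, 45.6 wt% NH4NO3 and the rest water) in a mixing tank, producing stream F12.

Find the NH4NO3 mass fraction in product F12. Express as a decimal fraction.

0.638

Vapour removed = 0.481×0.328×505 = 79.673 kg/s; concentrate = 425.33 kg/s.
NH4NO3 reaching the mixer = 339.36 (from concentrate) + 375×0.456 = 510.36 kg/s.
Product flow = 425.33 + 375 = 800.33 kg/s; NH4NO3 fraction = 0.638.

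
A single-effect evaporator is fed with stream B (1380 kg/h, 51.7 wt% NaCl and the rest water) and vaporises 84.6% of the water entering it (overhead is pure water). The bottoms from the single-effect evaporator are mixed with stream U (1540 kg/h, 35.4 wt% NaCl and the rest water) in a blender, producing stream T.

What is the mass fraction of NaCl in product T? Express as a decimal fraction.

0.5342

Vapour removed = 0.846×0.483×1380 = 563.89 kg/h; concentrate = 816.11 kg/h.
NaCl reaching the mixer = 713.46 (from concentrate) + 1540×0.354 = 1258.6 kg/h.
Product flow = 816.11 + 1540 = 2356.1 kg/h; NaCl fraction = 0.5342.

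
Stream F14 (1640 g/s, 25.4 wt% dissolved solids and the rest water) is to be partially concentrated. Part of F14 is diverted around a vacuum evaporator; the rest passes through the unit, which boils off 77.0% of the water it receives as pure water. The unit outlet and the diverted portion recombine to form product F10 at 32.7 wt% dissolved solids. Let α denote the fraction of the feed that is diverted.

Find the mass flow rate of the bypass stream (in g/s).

All 1640×0.254 = 416.56 g/s of dissolved solids reaches F10, so F10 = 416.56/0.327 = 1273.9 g/s and vapour = 366.12 g/s.
The evaporator receives (1−α)·1640 of feed at 0.746 water and removes 0.770 of that water:
0.770×0.746×(1−α)×1640 = 366.12
(1−α) = 366.12/942.05 = 0.3886;  α = 0.6114.
Bypass flow = 0.6114×1640 = 1002.6 g/s.

1003 g/s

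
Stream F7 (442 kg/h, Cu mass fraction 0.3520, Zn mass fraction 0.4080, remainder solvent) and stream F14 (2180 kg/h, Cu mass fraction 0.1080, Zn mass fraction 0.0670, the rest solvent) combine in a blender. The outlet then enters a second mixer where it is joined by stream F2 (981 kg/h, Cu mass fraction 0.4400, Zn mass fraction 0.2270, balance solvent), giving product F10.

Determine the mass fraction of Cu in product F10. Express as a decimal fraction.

Overall, product flow = 3603 kg/h.
Cu in = 442×0.352 + 2180×0.108 + 981×0.440 = 822.66 kg/h.
Cu fraction in F10 = 0.2283.

0.2283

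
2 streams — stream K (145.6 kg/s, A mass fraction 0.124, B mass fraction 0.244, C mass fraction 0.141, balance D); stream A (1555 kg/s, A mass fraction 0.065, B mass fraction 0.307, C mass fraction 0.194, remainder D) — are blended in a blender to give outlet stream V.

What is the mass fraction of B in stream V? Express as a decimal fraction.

Total flow out = 145.6 + 1555 = 1700.6 kg/s.
B in = 145.6×0.244 + 1555×0.307 = 512.91 kg/s.
B mass fraction in V = 512.91/1700.6 = 0.302.

0.302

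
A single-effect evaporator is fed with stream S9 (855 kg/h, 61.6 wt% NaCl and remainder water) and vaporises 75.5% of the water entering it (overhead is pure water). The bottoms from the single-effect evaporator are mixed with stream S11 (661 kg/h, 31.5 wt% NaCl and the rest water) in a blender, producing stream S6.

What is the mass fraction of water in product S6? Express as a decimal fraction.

Vapour removed = 0.755×0.384×855 = 247.88 kg/h; concentrate = 607.12 kg/h.
water reaching the mixer = 80.438 (from concentrate) + 661×0.685 = 533.22 kg/h.
Product flow = 607.12 + 661 = 1268.1 kg/h; water fraction = 0.4205.

0.4205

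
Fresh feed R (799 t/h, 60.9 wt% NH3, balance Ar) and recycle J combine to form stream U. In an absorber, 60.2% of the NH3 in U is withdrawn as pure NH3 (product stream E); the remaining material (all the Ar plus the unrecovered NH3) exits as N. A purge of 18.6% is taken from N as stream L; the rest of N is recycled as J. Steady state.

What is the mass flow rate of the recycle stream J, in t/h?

Ar enters only via R and leaves only via the purge: 799×0.391 = 0.186×(Ar in N), and the absorber passes all Ar, so Ar in U = Ar in N = 1679.6 t/h.
NH3 in U: m_A = 799×0.609 + (1−0.186)·(1−0.602)·m_A, so m_A = 486.59/0.6760 = 719.78 t/h.
N = (1−0.602)×719.78 + 1679.6 = 1966.1 t/h.
Recycle J = (1−0.186)×1966.1 = 1600.4 t/h.

1600 t/h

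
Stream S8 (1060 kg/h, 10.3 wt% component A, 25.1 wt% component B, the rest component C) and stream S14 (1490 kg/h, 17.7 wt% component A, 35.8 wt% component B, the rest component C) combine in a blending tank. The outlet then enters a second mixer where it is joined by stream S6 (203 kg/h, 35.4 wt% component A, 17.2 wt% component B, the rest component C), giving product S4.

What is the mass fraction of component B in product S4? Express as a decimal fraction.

0.3031

Overall, product flow = 2753 kg/h.
component B in = 1060×0.251 + 1490×0.358 + 203×0.172 = 834.4 kg/h.
component B fraction in S4 = 0.3031.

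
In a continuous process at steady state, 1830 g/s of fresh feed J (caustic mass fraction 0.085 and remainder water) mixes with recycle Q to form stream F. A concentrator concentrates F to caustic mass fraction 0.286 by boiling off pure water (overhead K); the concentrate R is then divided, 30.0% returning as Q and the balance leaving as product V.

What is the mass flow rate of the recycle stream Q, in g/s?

233.1 g/s

Overall caustic balance (none leaves overhead): caustic in fresh feed = caustic in product, i.e. 1830×0.085 = (1−0.300)·R·0.286.
R = 155.55/(0.286×0.700) = 776.97 g/s.
Recycle Q = 0.300×776.97 = 233.09 g/s.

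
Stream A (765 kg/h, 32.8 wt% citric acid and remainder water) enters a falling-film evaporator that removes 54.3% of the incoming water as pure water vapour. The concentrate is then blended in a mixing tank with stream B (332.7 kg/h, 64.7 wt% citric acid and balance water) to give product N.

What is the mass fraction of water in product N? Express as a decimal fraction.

0.430

Vapour removed = 0.543×0.672×765 = 279.15 kg/h; concentrate = 485.85 kg/h.
water reaching the mixer = 234.93 (from concentrate) + 332.7×0.353 = 352.38 kg/h.
Product flow = 485.85 + 332.7 = 818.55 kg/h; water fraction = 0.430.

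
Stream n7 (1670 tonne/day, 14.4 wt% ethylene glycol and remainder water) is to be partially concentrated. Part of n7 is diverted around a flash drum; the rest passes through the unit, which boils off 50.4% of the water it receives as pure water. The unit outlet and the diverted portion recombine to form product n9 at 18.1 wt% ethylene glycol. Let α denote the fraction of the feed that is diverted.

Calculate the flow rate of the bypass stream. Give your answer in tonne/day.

All 1670×0.144 = 240.48 tonne/day of ethylene glycol reaches n9, so n9 = 240.48/0.181 = 1328.6 tonne/day and vapour = 341.38 tonne/day.
The evaporator receives (1−α)·1670 of feed at 0.856 water and removes 0.504 of that water:
0.504×0.856×(1−α)×1670 = 341.38
(1−α) = 341.38/720.48 = 0.4738;  α = 0.5262.
Bypass flow = 0.5262×1670 = 878.71 tonne/day.

878.7 tonne/day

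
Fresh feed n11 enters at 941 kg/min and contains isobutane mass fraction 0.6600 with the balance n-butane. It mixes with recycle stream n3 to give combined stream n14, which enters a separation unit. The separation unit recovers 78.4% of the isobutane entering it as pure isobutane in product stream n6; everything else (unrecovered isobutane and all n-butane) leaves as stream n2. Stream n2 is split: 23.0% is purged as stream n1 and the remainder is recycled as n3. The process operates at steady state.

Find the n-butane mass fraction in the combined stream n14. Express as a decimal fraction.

n-butane enters only via n11 and leaves only via the purge: 941×0.340 = 0.230×(n-butane in n2), and the separation unit passes all n-butane, so n-butane in n14 = n-butane in n2 = 1391 kg/min.
isobutane in n14: m_A = 941×0.660 + (1−0.230)·(1−0.784)·m_A, so m_A = 621.06/0.8337 = 744.96 kg/min.
n14 = 744.96 + 1391 = 2136 kg/min.
n-butane fraction in n14 = 1391/2136 = 0.6512.

0.6512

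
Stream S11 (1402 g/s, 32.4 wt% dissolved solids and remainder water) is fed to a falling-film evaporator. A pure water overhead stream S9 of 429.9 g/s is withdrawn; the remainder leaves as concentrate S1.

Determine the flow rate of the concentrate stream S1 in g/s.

972.1 g/s

Concentrate = 1402 − 429.9 = 972.1 g/s.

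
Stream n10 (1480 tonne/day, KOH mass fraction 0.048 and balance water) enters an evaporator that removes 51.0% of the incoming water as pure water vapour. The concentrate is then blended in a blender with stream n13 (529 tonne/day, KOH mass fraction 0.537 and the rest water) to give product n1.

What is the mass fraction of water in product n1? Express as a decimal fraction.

Vapour removed = 0.510×0.952×1480 = 718.57 tonne/day; concentrate = 761.43 tonne/day.
water reaching the mixer = 690.39 (from concentrate) + 529×0.463 = 935.32 tonne/day.
Product flow = 761.43 + 529 = 1290.4 tonne/day; water fraction = 0.725.

0.725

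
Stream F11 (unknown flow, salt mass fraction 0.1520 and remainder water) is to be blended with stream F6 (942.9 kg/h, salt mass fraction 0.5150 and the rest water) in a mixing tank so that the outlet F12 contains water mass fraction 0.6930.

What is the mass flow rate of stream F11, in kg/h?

Let F11 be the unknown flow. Total out = 942.9 + F11.
water balance: 457.31 + 0.848·F11 = 0.693·(942.9 + F11)
(0.848 − 0.693)·F11 = 0.693×942.9 − 457.31 = 196.12
F11 = 196.12 / 0.155 = 1265.3 kg/h

1265 kg/h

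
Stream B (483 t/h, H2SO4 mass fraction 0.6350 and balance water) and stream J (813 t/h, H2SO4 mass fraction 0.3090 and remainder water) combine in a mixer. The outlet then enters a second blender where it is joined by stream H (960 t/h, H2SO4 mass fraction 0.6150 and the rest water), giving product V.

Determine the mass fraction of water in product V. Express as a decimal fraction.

0.4910

Overall, product flow = 2256 t/h.
water in = 483×0.365 + 813×0.691 + 960×0.385 = 1107.7 t/h.
water fraction in V = 0.4910.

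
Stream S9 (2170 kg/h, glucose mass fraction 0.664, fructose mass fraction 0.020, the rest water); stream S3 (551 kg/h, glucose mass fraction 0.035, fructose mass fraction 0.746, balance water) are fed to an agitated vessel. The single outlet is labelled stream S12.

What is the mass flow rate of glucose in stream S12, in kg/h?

1460 kg/h

glucose out = glucose in = 2170×0.664 + 551×0.035 = 1460.2 kg/h.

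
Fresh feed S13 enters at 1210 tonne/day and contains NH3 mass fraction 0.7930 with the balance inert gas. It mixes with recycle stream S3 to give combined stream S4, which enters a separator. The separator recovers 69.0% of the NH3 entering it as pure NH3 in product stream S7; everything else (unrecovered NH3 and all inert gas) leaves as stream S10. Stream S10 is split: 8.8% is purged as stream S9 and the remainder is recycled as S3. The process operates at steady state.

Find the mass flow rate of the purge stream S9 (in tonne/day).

inert gas enters only via S13 and leaves only via the purge: 1210×0.207 = 0.088×(inert gas in S10), and the separator passes all inert gas, so inert gas in S4 = inert gas in S10 = 2846.2 tonne/day.
NH3 in S4: m_A = 1210×0.793 + (1−0.088)·(1−0.690)·m_A, so m_A = 959.53/0.7173 = 1337.7 tonne/day.
S10 = (1−0.690)×1337.7 + 2846.2 = 3260.9 tonne/day.
Purge S9 = 0.088×3260.9 = 286.96 tonne/day.

287 tonne/day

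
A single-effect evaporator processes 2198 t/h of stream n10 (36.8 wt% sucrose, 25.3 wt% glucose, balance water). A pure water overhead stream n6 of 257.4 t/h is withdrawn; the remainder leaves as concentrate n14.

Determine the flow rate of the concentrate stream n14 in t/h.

Concentrate = 2198 − 257.4 = 1940.6 t/h.

1941 t/h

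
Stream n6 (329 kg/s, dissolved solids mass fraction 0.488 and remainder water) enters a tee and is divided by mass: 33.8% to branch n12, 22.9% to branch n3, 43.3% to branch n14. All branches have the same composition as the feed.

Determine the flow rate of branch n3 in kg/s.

Branch n3 flow = 0.229×329 = 75.341 kg/s.

75.34 kg/s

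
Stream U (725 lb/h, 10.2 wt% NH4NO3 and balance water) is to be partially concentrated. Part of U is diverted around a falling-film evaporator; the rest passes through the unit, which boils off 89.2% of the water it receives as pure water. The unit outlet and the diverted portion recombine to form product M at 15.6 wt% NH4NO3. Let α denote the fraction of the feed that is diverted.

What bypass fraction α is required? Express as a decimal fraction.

0.568

All 725×0.102 = 73.95 lb/h of NH4NO3 reaches M, so M = 73.95/0.156 = 474.04 lb/h and vapour = 250.96 lb/h.
The evaporator receives (1−α)·725 of feed at 0.898 water and removes 0.892 of that water:
0.892×0.898×(1−α)×725 = 250.96
(1−α) = 250.96/580.74 = 0.4321;  α = 0.5679.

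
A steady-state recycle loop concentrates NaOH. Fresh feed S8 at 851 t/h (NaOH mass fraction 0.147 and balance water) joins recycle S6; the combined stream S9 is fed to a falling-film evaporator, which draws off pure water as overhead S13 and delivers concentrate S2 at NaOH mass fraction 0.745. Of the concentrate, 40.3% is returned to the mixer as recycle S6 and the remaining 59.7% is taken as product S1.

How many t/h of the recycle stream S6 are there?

113.3 t/h

Overall NaOH balance (none leaves overhead): NaOH in fresh feed = NaOH in product, i.e. 851×0.147 = (1−0.403)·S2·0.745.
S2 = 125.1/(0.745×0.597) = 281.27 t/h.
Recycle S6 = 0.403×281.27 = 113.35 t/h.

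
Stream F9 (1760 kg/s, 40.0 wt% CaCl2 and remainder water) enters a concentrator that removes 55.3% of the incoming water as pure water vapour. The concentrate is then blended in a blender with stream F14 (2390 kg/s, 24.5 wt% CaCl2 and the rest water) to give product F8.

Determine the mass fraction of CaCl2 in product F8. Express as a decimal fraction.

Vapour removed = 0.553×0.600×1760 = 583.97 kg/s; concentrate = 1176 kg/s.
CaCl2 reaching the mixer = 704 (from concentrate) + 2390×0.245 = 1289.5 kg/s.
Product flow = 1176 + 2390 = 3566 kg/s; CaCl2 fraction = 0.362.

0.362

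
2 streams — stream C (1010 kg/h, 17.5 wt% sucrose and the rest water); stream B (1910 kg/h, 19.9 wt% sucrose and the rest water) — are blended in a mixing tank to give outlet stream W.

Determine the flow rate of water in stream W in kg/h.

2363 kg/h

water out = water in = 1010×0.825 + 1910×0.801 = 2363.2 kg/h.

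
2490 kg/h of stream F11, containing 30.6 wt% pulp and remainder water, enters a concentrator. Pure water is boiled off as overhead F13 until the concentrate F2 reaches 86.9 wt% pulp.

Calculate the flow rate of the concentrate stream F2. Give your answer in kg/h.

876.8 kg/h

pulp is conserved: 2490×0.306 = 761.94 kg/h all reports to the concentrate.
Concentrate = 761.94/(target fraction) = 876.8 kg/h.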